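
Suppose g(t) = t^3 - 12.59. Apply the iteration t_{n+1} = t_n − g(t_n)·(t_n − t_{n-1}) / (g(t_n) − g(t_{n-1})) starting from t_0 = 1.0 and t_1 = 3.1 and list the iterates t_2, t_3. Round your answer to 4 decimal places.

1.8454, 2.1819

g(1.0) = -11.590000, g(3.1) = 17.201000
t_2 = 3.100000 − 17.201000·(3.100000 − 1.000000) / (17.201000 − (-11.590000)) = 3.100000 − (36.122100)/(28.791000) = 1.845368
g(1.845368) = -6.305812
t_3 = 1.845368 − (-6.305812)·(1.845368 − 3.100000) / (-6.305812 − 17.201000) = 1.845368 − (7.911471)/(-23.506812) = 2.181929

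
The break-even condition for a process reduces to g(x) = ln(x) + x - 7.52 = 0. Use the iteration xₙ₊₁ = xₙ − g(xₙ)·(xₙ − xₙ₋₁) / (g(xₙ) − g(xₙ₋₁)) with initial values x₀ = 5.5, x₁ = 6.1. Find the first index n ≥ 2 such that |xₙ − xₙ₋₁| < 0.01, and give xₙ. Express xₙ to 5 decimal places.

n = 3, xₙ = 5.76772

g(5.5) = -0.3152519, g(6.1) = 0.3882888
x₂ = 6.1000000 − 0.3882888·(0.6000000)/(0.7035407) = 5.7688560;  |Δ| = 0.3311440
g(5.7688560) = 0.0013298
x₃ = 5.7688560 − 0.0013298·(-0.3311440)/(-0.3869590) = 5.7677180;  |Δ| = 0.0011380
|x₃ − x₂| = 0.0011380 < 0.01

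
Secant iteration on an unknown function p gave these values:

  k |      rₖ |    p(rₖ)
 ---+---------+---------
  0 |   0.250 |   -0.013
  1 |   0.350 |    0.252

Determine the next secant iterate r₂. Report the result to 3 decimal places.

0.255

r₂ = 0.350 − 0.252·(0.350 − 0.250) / (0.252 − (-0.013))
   = 0.350 − (0.02520)/(0.26500) = 0.25491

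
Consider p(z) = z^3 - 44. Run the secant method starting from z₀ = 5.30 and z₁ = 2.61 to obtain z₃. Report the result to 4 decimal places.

p(5.30) = 104.877000, p(2.61) = -26.220419
z₂ = 2.610000 − (-26.220419)·(2.610000 − 5.300000) / (-26.220419 − 104.877000) = 2.610000 − (70.532927)/(-131.097419) = 3.148019
p(3.148019) = -12.803052
z₃ = 3.148019 − (-12.803052)·(3.148019 − 2.610000) / (-12.803052 − (-26.220419)) = 3.148019 − (-6.888288)/(13.417367) = 3.661405

3.6614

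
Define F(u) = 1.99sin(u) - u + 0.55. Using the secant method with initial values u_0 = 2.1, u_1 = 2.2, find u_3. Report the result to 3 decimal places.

2.181

F(2.1) = 0.16779, F(2.2) = -0.04109
u_2 = 2.20000 − (-0.04109)·(2.20000 − 2.10000) / (-0.04109 − 0.16779) = 2.20000 − (-0.00411)/(-0.20888) = 2.18033
F(2.18033) = 0.00131
u_3 = 2.18033 − 0.00131·(2.18033 − 2.20000) / (0.00131 − (-0.04109)) = 2.18033 − (-0.00003)/(0.04240) = 2.18093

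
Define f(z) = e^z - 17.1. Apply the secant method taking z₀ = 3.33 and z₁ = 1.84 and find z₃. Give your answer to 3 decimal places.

f(3.33) = 10.83834, f(1.84) = -10.80346
z₂ = 1.84000 − (-10.80346)·(1.84000 − 3.33000) / (-10.80346 − 10.83834) = 1.84000 − (16.09716)/(-21.64180) = 2.58380
f(2.58380) = -3.85263
z₃ = 2.58380 − (-3.85263)·(2.58380 − 1.84000) / (-3.85263 − (-10.80346)) = 2.58380 − (-2.86558)/(6.95083) = 2.99606

2.996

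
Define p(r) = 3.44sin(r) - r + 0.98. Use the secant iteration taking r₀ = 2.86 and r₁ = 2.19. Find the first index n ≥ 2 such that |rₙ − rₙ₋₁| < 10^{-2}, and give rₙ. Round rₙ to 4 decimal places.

p(2.86) = -0.924072, p(2.19) = 1.591333
r₂ = 2.190000 − 1.591333·(-0.670000)/(2.515405) = 2.613865;  |Δ| = 0.423865
p(2.613865) = 0.098420
r₃ = 2.613865 − 0.098420·(0.423865)/(-1.492913) = 2.641808;  |Δ| = 0.027943
p(2.641808) = -0.013236
r₄ = 2.641808 − (-0.013236)·(0.027943)/(-0.111656) = 2.638496;  |Δ| = 0.003312
|r₄ − r₃| = 0.003312 < 10^{-2}

n = 4, rₙ = 2.6385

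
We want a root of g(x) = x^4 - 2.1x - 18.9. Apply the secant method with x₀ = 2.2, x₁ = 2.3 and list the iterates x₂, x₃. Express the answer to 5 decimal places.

2.20217, 2.20232

g(2.2) = -0.0944000, g(2.3) = 4.2541000
x₂ = 2.3000000 − 4.2541000·(2.3000000 − 2.2000000) / (4.2541000 − (-0.0944000)) = 2.3000000 − (0.4254100)/(4.3485000) = 2.2021709
g(2.2021709) = -0.0063604
x₃ = 2.2021709 − (-0.0063604)·(2.2021709 − 2.3000000) / (-0.0063604 − 4.2541000) = 2.2021709 − (0.0006222)/(-4.2604604) = 2.2023169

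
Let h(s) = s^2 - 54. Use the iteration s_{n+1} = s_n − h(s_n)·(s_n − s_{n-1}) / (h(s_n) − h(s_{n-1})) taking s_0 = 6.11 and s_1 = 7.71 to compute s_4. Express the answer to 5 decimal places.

7.34847

h(6.11) = -16.6679000, h(7.71) = 5.4441000
s_2 = 7.7100000 − 5.4441000·(7.7100000 − 6.1100000) / (5.4441000 − (-16.6679000)) = 7.7100000 − (8.7105600)/(22.1120000) = 7.3160709
h(7.3160709) = -0.4751064
s_3 = 7.3160709 − (-0.4751064)·(7.3160709 − 7.7100000) / (-0.4751064 − 5.4441000) = 7.3160709 − (0.1871582)/(-5.9192064) = 7.3476897
h(7.3476897) = -0.0114558
s_4 = 7.3476897 − (-0.0114558)·(7.3476897 − 7.3160709) / (-0.0114558 − (-0.4751064)) = 7.3476897 − (-0.0003622)/(0.4636506) = 7.3484710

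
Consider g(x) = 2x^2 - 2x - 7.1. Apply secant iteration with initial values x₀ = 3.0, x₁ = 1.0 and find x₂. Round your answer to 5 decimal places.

g(3.0) = 4.9000000, g(1.0) = -7.1000000
x₂ = 1.0000000 − (-7.1000000)·(1.0000000 − 3.0000000) / (-7.1000000 − 4.9000000) = 1.0000000 − (14.2000000)/(-12.0000000) = 2.1833333

2.18333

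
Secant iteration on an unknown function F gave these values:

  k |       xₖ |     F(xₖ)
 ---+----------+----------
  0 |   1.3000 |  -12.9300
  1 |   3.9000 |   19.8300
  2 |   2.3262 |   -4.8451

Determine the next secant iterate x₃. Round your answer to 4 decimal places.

x₃ = 2.3262 − (-4.8451)·(2.3262 − 3.9000) / (-4.8451 − 19.8300)
   = 2.3262 − (7.625218)/(-24.675100) = 2.635225

2.6352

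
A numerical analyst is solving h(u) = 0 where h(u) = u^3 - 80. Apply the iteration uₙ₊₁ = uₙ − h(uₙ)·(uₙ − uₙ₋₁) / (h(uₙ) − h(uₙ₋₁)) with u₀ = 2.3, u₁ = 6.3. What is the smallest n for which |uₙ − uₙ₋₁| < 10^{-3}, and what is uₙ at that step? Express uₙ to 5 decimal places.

n = 7, uₙ = 4.30887

h(2.3) = -67.8330000, h(6.3) = 170.0470000
u₂ = 6.3000000 − 170.0470000·(4.0000000)/(237.8800000) = 3.4406255;  |Δ| = 2.8593745
h(3.4406255) = -39.2702053
u₃ = 3.4406255 − (-39.2702053)·(-2.8593745)/(-209.3172053) = 3.9770756;  |Δ| = 0.5364500
h(3.9770756) = -17.0940787
u₄ = 3.9770756 − (-17.0940787)·(0.5364500)/(22.1761266) = 4.3905887;  |Δ| = 0.4135131
h(4.3905887) = 4.6385586
u₅ = 4.3905887 − 4.6385586·(0.4135131)/(21.7326372) = 4.3023295;  |Δ| = 0.0882592
h(4.3023295) = -0.3637130
u₆ = 4.3023295 − (-0.3637130)·(-0.0882592)/(-5.0022716) = 4.3087468;  |Δ| = 0.0064173
h(4.3087468) = -0.0068285
u₇ = 4.3087468 − (-0.0068285)·(0.0064173)/(0.3568845) = 4.3088696;  |Δ| = 0.0001228
|u₇ − u₆| = 0.0001228 < 10^{-3}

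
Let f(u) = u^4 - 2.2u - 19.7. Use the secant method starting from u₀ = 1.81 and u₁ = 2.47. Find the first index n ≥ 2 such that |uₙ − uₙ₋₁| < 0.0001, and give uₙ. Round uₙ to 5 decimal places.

n = 6, uₙ = 2.22706

f(1.81) = -12.9491688, f(2.47) = 12.0869808
u₂ = 2.4700000 − 12.0869808·(0.6600000)/(25.0361496) = 2.1513644;  |Δ| = 0.3186356
f(2.1513644) = -3.0112023
u₃ = 2.1513644 − (-3.0112023)·(-0.3186356)/(-15.0981831) = 2.2149136;  |Δ| = 0.0635491
f(2.2149136) = -0.5055234
u₄ = 2.2149136 − (-0.5055234)·(0.0635491)/(2.5056789) = 2.2277347;  |Δ| = 0.0128211
f(2.2277347) = 0.0283846
u₅ = 2.2277347 − 0.0283846·(0.0128211)/(0.5339080) = 2.2270530;  |Δ| = 0.0006816
f(2.2270530) = -0.0002454
u₆ = 2.2270530 − (-0.0002454)·(-0.0006816)/(-0.0286300) = 2.2270589;  |Δ| = 0.0000058
|u₆ − u₅| = 0.0000058 < 0.0001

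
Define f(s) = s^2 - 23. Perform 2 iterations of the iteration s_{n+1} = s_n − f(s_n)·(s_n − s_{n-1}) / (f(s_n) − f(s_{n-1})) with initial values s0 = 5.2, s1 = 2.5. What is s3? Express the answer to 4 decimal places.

f(5.2) = 4.040000, f(2.5) = -16.750000
s2 = 2.500000 − (-16.750000)·(2.500000 − 5.200000) / (-16.750000 − 4.040000) = 2.500000 − (45.225000)/(-20.790000) = 4.675325
f(4.675325) = -1.141339
s3 = 4.675325 − (-1.141339)·(4.675325 − 2.500000) / (-1.141339 − (-16.750000)) = 4.675325 − (-2.482783)/(15.608661) = 4.834389

4.8344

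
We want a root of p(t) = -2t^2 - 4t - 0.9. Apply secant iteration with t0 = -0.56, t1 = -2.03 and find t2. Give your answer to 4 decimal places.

-1.1641

p(-0.56) = 0.712800, p(-2.03) = -1.021800
t2 = -2.030000 − (-1.021800)·(-2.030000 − (-0.560000)) / (-1.021800 − 0.712800) = -2.030000 − (1.502046)/(-1.734600) = -1.164068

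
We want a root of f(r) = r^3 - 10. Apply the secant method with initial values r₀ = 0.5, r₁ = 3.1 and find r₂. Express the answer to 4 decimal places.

1.3655

f(0.5) = -9.875000, f(3.1) = 19.791000
r₂ = 3.100000 − 19.791000·(3.100000 − 0.500000) / (19.791000 − (-9.875000)) = 3.100000 − (51.456600)/(29.666000) = 1.365469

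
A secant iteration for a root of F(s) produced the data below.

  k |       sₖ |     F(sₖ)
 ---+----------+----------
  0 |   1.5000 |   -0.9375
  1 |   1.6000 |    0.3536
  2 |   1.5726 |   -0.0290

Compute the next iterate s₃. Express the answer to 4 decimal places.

1.5747

s₃ = 1.5726 − (-0.0290)·(1.5726 − 1.6000) / (-0.0290 − 0.3536)
   = 1.5726 − (0.000795)/(-0.382600) = 1.574677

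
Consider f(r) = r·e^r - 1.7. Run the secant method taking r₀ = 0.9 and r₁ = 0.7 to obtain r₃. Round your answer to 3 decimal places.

f(0.9) = 0.51364, f(0.7) = -0.29037
r₂ = 0.70000 − (-0.29037)·(0.70000 − 0.90000) / (-0.29037 − 0.51364) = 0.70000 − (0.05807)/(-0.80402) = 0.77223
f(0.77223) = -0.02844
r₃ = 0.77223 − (-0.02844)·(0.77223 − 0.70000) / (-0.02844 − (-0.29037)) = 0.77223 − (-0.00205)/(0.26194) = 0.78007

0.780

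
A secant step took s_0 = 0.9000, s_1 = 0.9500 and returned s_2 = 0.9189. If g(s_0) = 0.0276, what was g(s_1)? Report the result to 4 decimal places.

The secant line through (0.9000, 0.0276) and (0.9500, g(s_1)) crosses zero at s_2 = 0.9189.
So (0.9000, 0.0276), (0.9500, g(s_1)), (0.9189, 0) are collinear:
g(s_1) = 0.0276 · (0.9500 − 0.9189) / (0.9000 − 0.9189) = 0.0276 · (0.031100)/(-0.018900) = -0.045416

-0.0454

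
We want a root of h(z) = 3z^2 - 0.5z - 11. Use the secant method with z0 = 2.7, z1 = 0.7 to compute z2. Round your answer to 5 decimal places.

h(2.7) = 9.5200000, h(0.7) = -9.8800000
z2 = 0.7000000 − (-9.8800000)·(0.7000000 − 2.7000000) / (-9.8800000 − 9.5200000) = 0.7000000 − (19.7600000)/(-19.4000000) = 1.7185567

1.71856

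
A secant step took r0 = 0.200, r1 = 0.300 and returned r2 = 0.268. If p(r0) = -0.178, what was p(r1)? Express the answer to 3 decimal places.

The secant line through (0.200, -0.178) and (0.300, p(r1)) crosses zero at r2 = 0.268.
So (0.200, -0.178), (0.300, p(r1)), (0.268, 0) are collinear:
p(r1) = -0.178 · (0.300 − 0.268) / (0.200 − 0.268) = -0.178 · (0.03200)/(-0.06800) = 0.08376

0.084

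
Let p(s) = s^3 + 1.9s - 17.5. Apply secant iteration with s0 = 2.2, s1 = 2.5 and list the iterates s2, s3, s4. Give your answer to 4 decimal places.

2.3445, 2.3526, 2.3531

p(2.2) = -2.672000, p(2.5) = 2.875000
s2 = 2.500000 − 2.875000·(2.500000 − 2.200000) / (2.875000 − (-2.672000)) = 2.500000 − (0.862500)/(5.547000) = 2.344511
p(2.344511) = -0.158289
s3 = 2.344511 − (-0.158289)·(2.344511 − 2.500000) / (-0.158289 − 2.875000) = 2.344511 − (0.024612)/(-3.033289) = 2.352625
p(2.352625) = -0.008606
s4 = 2.352625 − (-0.008606)·(2.352625 − 2.344511) / (-0.008606 − (-0.158289)) = 2.352625 − (-0.000070)/(0.149683) = 2.353091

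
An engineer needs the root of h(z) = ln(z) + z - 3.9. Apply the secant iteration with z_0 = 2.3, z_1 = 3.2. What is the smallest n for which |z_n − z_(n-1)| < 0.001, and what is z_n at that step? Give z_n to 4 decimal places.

h(2.3) = -0.767091, h(3.2) = 0.463151
z_2 = 3.200000 − 0.463151·(0.900000)/(1.230242) = 2.861176;  |Δ| = 0.338824
h(2.861176) = 0.012408
z_3 = 2.861176 − 0.012408·(-0.338824)/(-0.450742) = 2.851848;  |Δ| = 0.009327
h(2.851848) = -0.000184
z_4 = 2.851848 − (-0.000184)·(-0.009327)/(-0.012593) = 2.851985;  |Δ| = 0.000137
|z_4 − z_3| = 0.000137 < 0.001

n = 4, z_n = 2.8520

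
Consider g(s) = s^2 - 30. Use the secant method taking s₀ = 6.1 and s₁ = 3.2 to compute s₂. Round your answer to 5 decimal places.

5.32473

g(6.1) = 7.2100000, g(3.2) = -19.7600000
s₂ = 3.2000000 − (-19.7600000)·(3.2000000 − 6.1000000) / (-19.7600000 − 7.2100000) = 3.2000000 − (57.3040000)/(-26.9700000) = 5.3247312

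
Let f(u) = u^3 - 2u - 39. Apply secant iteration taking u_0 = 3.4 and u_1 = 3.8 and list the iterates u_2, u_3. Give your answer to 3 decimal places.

f(3.4) = -6.49600, f(3.8) = 8.27200
u_2 = 3.80000 − 8.27200·(3.80000 − 3.40000) / (8.27200 − (-6.49600)) = 3.80000 − (3.30880)/(14.76800) = 3.57595
f(3.57595) = -0.42480
u_3 = 3.57595 − (-0.42480)·(3.57595 − 3.80000) / (-0.42480 − 8.27200) = 3.57595 − (0.09518)/(-8.69680) = 3.58689

3.576, 3.587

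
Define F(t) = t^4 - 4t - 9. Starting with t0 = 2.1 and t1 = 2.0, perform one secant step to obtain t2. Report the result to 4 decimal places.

F(2.1) = 2.048100, F(2.0) = -1.000000
t2 = 2.000000 − (-1.000000)·(2.000000 − 2.100000) / (-1.000000 − 2.048100) = 2.000000 − (0.100000)/(-3.048100) = 2.032807

2.0328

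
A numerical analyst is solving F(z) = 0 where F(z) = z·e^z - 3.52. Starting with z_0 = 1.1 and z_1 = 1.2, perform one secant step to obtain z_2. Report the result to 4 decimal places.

1.1317

F(1.1) = -0.215417, F(1.2) = 0.464140
z_2 = 1.200000 − 0.464140·(1.200000 − 1.100000) / (0.464140 − (-0.215417)) = 1.200000 − (0.046414)/(0.679558) = 1.131700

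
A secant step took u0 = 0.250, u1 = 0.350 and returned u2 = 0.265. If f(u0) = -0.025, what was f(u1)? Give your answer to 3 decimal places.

The secant line through (0.250, -0.025) and (0.350, f(u1)) crosses zero at u2 = 0.265.
So (0.250, -0.025), (0.350, f(u1)), (0.265, 0) are collinear:
f(u1) = -0.025 · (0.350 − 0.265) / (0.250 − 0.265) = -0.025 · (0.08500)/(-0.01500) = 0.14167

0.142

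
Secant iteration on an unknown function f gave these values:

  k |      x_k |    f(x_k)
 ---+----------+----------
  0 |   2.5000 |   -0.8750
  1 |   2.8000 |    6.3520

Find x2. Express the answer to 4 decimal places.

x2 = 2.8000 − 6.3520·(2.8000 − 2.5000) / (6.3520 − (-0.8750))
   = 2.8000 − (1.905600)/(7.227000) = 2.536322

2.5363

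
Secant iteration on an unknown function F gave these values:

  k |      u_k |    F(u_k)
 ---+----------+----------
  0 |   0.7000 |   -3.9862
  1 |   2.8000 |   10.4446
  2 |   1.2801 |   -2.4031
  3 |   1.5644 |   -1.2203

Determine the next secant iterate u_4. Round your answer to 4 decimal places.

1.8577

u_4 = 1.5644 − (-1.2203)·(1.5644 − 1.2801) / (-1.2203 − (-2.4031))
   = 1.5644 − (-0.346931)/(1.182800) = 1.857714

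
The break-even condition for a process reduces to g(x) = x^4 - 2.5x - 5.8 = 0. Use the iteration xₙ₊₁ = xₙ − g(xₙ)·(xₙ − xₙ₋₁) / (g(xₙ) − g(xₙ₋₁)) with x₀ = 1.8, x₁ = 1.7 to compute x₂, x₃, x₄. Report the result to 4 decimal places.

1.7896, 1.7905, 1.7904

g(1.8) = 0.197600, g(1.7) = -1.697900
x₂ = 1.700000 − (-1.697900)·(1.700000 − 1.800000) / (-1.697900 − 0.197600) = 1.700000 − (0.169790)/(-1.895500) = 1.789575
g(1.789575) = -0.017421
x₃ = 1.789575 − (-0.017421)·(1.789575 − 1.700000) / (-0.017421 − (-1.697900)) = 1.789575 − (-0.001560)/(1.680479) = 1.790504
g(1.790504) = 0.001562
x₄ = 1.790504 − 0.001562·(1.790504 − 1.789575) / (0.001562 − (-0.017421)) = 1.790504 − (0.000001)/(0.018983) = 1.790427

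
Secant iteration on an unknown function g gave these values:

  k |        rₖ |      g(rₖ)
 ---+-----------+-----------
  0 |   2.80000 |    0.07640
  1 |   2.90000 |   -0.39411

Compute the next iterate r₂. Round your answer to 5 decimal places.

2.81624

r₂ = 2.90000 − (-0.39411)·(2.90000 − 2.80000) / (-0.39411 − 0.07640)
   = 2.90000 − (-0.0394110)/(-0.4705100) = 2.8162377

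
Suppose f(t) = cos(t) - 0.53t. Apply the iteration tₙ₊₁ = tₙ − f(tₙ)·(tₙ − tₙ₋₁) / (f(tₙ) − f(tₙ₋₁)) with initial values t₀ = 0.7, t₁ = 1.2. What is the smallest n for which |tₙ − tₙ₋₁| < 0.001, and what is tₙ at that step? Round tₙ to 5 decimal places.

n = 4, tₙ = 1.00750

f(0.7) = 0.3938422, f(1.2) = -0.2736422
t₂ = 1.2000000 − (-0.2736422)·(0.5000000)/(-0.6674844) = 0.9950198;  |Δ| = 0.2049802
f(0.9950198) = 0.0171258
t₃ = 0.9950198 − 0.0171258·(-0.2049802)/(0.2907681) = 1.0070928;  |Δ| = 0.0120731
f(1.0070928) = 0.0005612
t₄ = 1.0070928 − 0.0005612·(0.0120731)/(-0.0165647) = 1.0075018;  |Δ| = 0.0004090
|t₄ − t₃| = 0.0004090 < 0.001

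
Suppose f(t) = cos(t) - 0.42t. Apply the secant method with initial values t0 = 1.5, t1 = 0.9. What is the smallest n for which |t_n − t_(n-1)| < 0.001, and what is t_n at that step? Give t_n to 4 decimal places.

f(1.5) = -0.559263, f(0.9) = 0.243610
t2 = 0.900000 − 0.243610·(-0.600000)/(0.802873) = 1.082054;  |Δ| = 0.182054
f(1.082054) = 0.015054
t3 = 1.082054 − 0.015054·(0.182054)/(-0.228556) = 1.094044;  |Δ| = 0.011991
f(1.094044) = -0.000603
t4 = 1.094044 − (-0.000603)·(0.011991)/(-0.015656) = 1.093583;  |Δ| = 0.000462
|t4 − t3| = 0.000462 < 0.001

n = 4, t_n = 1.0936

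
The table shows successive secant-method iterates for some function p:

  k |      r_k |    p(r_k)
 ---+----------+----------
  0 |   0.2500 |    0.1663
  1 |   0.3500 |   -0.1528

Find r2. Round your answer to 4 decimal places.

0.3021

r2 = 0.3500 − (-0.1528)·(0.3500 − 0.2500) / (-0.1528 − 0.1663)
   = 0.3500 − (-0.015280)/(-0.319100) = 0.302115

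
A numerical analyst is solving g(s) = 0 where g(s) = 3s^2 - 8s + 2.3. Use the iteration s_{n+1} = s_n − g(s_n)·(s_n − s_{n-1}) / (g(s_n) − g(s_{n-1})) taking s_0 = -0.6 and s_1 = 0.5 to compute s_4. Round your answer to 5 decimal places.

0.32796

g(-0.6) = 8.1800000, g(0.5) = -0.9500000
s_2 = 0.5000000 − (-0.9500000)·(0.5000000 − (-0.6000000)) / (-0.9500000 − 8.1800000) = 0.5000000 − (-1.0450000)/(-9.1300000) = 0.3855422
g(0.3855422) = -0.3384091
s_3 = 0.3855422 − (-0.3384091)·(0.3855422 − 0.5000000) / (-0.3384091 − (-0.9500000)) = 0.3855422 − (0.0387336)/(0.6115909) = 0.3222097
g(0.3222097) = 0.0337797
s_4 = 0.3222097 − 0.0337797·(0.3222097 − 0.3855422) / (0.0337797 − (-0.3384091)) = 0.3222097 − (-0.0021394)/(0.3721888) = 0.3279577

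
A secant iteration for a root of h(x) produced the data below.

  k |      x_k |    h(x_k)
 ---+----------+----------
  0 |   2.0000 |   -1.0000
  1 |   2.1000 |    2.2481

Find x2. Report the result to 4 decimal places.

x2 = 2.1000 − 2.2481·(2.1000 − 2.0000) / (2.2481 − (-1.0000))
   = 2.1000 − (0.224810)/(3.248100) = 2.030787

2.0308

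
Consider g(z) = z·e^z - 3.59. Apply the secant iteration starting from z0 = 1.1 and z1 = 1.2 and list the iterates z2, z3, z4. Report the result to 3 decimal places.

1.142, 1.144, 1.144

g(1.1) = -0.28542, g(1.2) = 0.39414
z2 = 1.20000 − 0.39414·(1.20000 − 1.10000) / (0.39414 − (-0.28542)) = 1.20000 − (0.03941)/(0.67956) = 1.14200
g(1.14200) = -0.01208
z3 = 1.14200 − (-0.01208)·(1.14200 − 1.20000) / (-0.01208 − 0.39414) = 1.14200 − (0.00070)/(-0.40622) = 1.14373
g(1.14373) = -0.00049
z4 = 1.14373 − (-0.00049)·(1.14373 − 1.14200) / (-0.00049 − (-0.01208)) = 1.14373 − (0.00000)/(0.01159) = 1.14380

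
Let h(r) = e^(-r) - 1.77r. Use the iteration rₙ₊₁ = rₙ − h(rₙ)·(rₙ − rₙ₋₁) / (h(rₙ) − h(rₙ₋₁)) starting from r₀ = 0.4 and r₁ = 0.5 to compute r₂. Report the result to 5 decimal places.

0.38435

h(0.4) = -0.0376800, h(0.5) = -0.2784693
r₂ = 0.5000000 − (-0.2784693)·(0.5000000 − 0.4000000) / (-0.2784693 − (-0.0376800)) = 0.5000000 − (-0.0278469)/(-0.2407894) = 0.3843515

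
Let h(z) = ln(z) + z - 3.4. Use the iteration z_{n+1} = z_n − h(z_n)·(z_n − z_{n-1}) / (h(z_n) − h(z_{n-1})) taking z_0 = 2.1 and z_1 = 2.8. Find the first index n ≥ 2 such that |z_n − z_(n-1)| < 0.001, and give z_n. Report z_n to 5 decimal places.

n = 4, z_n = 2.48837

h(2.1) = -0.5580627, h(2.8) = 0.4296194
z_2 = 2.8000000 − 0.4296194·(0.7000000)/(0.9876821) = 2.4955158;  |Δ| = 0.3044842
h(2.4955158) = 0.0100112
z_3 = 2.4955158 − 0.0100112·(-0.3044842)/(-0.4196082) = 2.4882512;  |Δ| = 0.0072645
h(2.4882512) = -0.0001686
z_4 = 2.4882512 − (-0.0001686)·(-0.0072645)/(-0.0101798) = 2.4883716;  |Δ| = 0.0001203
|z_4 − z_3| = 0.0001203 < 0.001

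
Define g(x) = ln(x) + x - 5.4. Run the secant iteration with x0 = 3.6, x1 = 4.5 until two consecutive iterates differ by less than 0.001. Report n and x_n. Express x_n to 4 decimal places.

n = 4, x_n = 4.0110

g(3.6) = -0.519066, g(4.5) = 0.604077
x2 = 4.500000 − 0.604077·(0.900000)/(1.123144) = 4.015939;  |Δ| = 0.484061
g(4.015939) = 0.006211
x3 = 4.015939 − 0.006211·(-0.484061)/(-0.597867) = 4.010911;  |Δ| = 0.005028
g(4.010911) = -0.000071
x4 = 4.010911 − (-0.000071)·(-0.005028)/(-0.006281) = 4.010968;  |Δ| = 0.000057
|x4 − x3| = 0.000057 < 0.001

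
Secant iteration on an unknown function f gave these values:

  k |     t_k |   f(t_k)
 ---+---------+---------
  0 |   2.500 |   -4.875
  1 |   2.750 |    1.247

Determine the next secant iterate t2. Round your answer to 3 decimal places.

2.699

t2 = 2.750 − 1.247·(2.750 − 2.500) / (1.247 − (-4.875))
   = 2.750 − (0.31175)/(6.12200) = 2.69908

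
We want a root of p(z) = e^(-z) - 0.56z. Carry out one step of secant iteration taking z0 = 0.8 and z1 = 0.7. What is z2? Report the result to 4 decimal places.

p(0.8) = 0.001329, p(0.7) = 0.104585
z2 = 0.700000 − 0.104585·(0.700000 − 0.800000) / (0.104585 − 0.001329) = 0.700000 − (-0.010459)/(0.103256) = 0.801287

0.8013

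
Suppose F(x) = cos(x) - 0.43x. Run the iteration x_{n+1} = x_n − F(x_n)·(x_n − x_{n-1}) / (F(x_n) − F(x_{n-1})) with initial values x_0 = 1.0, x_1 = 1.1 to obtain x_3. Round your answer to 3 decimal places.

1.085

F(1.0) = 0.11030, F(1.1) = -0.01940
x_2 = 1.10000 − (-0.01940)·(1.10000 − 1.00000) / (-0.01940 − 0.11030) = 1.10000 − (-0.00194)/(-0.12971) = 1.08504
F(1.08504) = 0.00031
x_3 = 1.08504 − 0.00031·(1.08504 − 1.10000) / (0.00031 − (-0.01940)) = 1.08504 − (0.00000)/(0.01971) = 1.08528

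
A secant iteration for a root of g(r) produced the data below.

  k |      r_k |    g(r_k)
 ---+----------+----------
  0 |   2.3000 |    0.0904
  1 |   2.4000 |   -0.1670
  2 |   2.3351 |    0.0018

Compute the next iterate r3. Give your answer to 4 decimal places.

r3 = 2.3351 − 0.0018·(2.3351 − 2.4000) / (0.0018 − (-0.1670))
   = 2.3351 − (-0.000117)/(0.168800) = 2.335792

2.3358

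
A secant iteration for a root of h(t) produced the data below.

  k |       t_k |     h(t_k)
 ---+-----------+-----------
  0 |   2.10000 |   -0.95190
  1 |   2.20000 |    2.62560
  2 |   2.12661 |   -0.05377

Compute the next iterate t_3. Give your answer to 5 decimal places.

t_3 = 2.12661 − (-0.05377)·(2.12661 − 2.20000) / (-0.05377 − 2.62560)
   = 2.12661 − (0.0039462)/(-2.6793700) = 2.1280828

2.12808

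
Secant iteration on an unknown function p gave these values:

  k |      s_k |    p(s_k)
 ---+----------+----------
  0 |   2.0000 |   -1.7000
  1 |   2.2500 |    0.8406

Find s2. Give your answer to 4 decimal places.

2.1673

s2 = 2.2500 − 0.8406·(2.2500 − 2.0000) / (0.8406 − (-1.7000))
   = 2.2500 − (0.210150)/(2.540600) = 2.167283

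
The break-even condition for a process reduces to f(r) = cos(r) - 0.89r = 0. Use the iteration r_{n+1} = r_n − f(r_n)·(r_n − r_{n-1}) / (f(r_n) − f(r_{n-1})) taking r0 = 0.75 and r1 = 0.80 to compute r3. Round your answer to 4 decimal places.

f(0.75) = 0.064189, f(0.80) = -0.015293
r2 = 0.800000 − (-0.015293)·(0.800000 − 0.750000) / (-0.015293 − 0.064189) = 0.800000 − (-0.000765)/(-0.079482) = 0.790379
f(0.790379) = 0.000138
r3 = 0.790379 − 0.000138·(0.790379 − 0.800000) / (0.000138 − (-0.015293)) = 0.790379 − (-0.000001)/(0.015431) = 0.790465

0.7905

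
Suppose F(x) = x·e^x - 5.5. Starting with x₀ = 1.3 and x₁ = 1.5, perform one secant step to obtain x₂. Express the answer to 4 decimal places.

F(1.3) = -0.729914, F(1.5) = 1.222534
x₂ = 1.500000 − 1.222534·(1.500000 − 1.300000) / (1.222534 − (-0.729914)) = 1.500000 − (0.244507)/(1.952448) = 1.374769

1.3748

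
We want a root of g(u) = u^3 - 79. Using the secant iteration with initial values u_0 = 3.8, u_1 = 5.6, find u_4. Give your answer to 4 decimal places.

g(3.8) = -24.128000, g(5.6) = 96.616000
u_2 = 5.600000 − 96.616000·(5.600000 − 3.800000) / (96.616000 − (-24.128000)) = 5.600000 − (173.908800)/(120.744000) = 4.159690
g(4.159690) = -7.024801
u_3 = 4.159690 − (-7.024801)·(4.159690 − 5.600000) / (-7.024801 − 96.616000) = 4.159690 − (10.117892)/(-103.640801) = 4.257315
g(4.257315) = -1.837337
u_4 = 4.257315 − (-1.837337)·(4.257315 − 4.159690) / (-1.837337 − (-7.024801)) = 4.257315 − (-0.179369)/(5.187464) = 4.291892

4.2919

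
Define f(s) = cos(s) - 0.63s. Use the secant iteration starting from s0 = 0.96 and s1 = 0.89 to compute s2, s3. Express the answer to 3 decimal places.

f(0.96) = -0.03128, f(0.89) = 0.06871
s2 = 0.89000 − 0.06871·(0.89000 − 0.96000) / (0.06871 − (-0.03128)) = 0.89000 − (-0.00481)/(0.09999) = 0.93810
f(0.93810) = 0.00032
s3 = 0.93810 − 0.00032·(0.93810 − 0.89000) / (0.00032 − 0.06871) = 0.93810 − (0.00002)/(-0.06840) = 0.93832

0.938, 0.938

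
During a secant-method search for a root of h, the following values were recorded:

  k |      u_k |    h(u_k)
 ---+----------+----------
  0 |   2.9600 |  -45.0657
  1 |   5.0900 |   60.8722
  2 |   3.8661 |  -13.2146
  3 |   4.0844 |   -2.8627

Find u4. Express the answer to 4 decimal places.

4.1448

u4 = 4.0844 − (-2.8627)·(4.0844 − 3.8661) / (-2.8627 − (-13.2146))
   = 4.0844 − (-0.624927)/(10.351900) = 4.144768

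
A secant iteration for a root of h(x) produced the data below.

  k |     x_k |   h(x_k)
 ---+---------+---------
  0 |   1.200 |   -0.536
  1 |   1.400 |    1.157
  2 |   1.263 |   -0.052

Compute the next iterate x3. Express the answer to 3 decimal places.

x3 = 1.263 − (-0.052)·(1.263 − 1.400) / (-0.052 − 1.157)
   = 1.263 − (0.00712)/(-1.20900) = 1.26889

1.269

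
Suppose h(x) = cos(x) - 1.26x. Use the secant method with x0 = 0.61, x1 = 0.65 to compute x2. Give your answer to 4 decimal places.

h(0.61) = 0.051048, h(0.65) = -0.022916
x2 = 0.650000 − (-0.022916)·(0.650000 − 0.610000) / (-0.022916 − 0.051048) = 0.650000 − (-0.000917)/(-0.073964) = 0.637607

0.6376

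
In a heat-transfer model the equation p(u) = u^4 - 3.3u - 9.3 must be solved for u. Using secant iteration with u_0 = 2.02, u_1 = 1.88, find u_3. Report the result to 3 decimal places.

1.997

p(2.02) = 0.68366, p(1.88) = -3.01202
u_2 = 1.88000 − (-3.01202)·(1.88000 − 2.02000) / (-3.01202 − 0.68366) = 1.88000 − (0.42168)/(-3.69568) = 1.99410
p(1.99410) = -0.06846
u_3 = 1.99410 − (-0.06846)·(1.99410 − 1.88000) / (-0.06846 − (-3.01202)) = 1.99410 − (-0.00781)/(2.94356) = 1.99675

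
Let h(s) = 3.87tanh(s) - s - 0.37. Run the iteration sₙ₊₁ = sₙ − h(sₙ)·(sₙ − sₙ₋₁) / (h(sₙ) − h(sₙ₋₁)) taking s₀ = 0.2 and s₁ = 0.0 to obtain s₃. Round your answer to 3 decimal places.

h(0.2) = 0.19384, h(0.0) = -0.37000
s₂ = 0.00000 − (-0.37000)·(0.00000 − 0.20000) / (-0.37000 − 0.19384) = 0.00000 − (0.07400)/(-0.56384) = 0.13124
h(0.13124) = 0.00377
s₃ = 0.13124 − 0.00377·(0.13124 − 0.00000) / (0.00377 − (-0.37000)) = 0.13124 − (0.00049)/(0.37377) = 0.12992

0.130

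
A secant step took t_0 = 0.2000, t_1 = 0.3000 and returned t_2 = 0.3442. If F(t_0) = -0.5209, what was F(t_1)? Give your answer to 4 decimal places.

The secant line through (0.2000, -0.5209) and (0.3000, F(t_1)) crosses zero at t_2 = 0.3442.
So (0.2000, -0.5209), (0.3000, F(t_1)), (0.3442, 0) are collinear:
F(t_1) = -0.5209 · (0.3000 − 0.3442) / (0.2000 − 0.3442) = -0.5209 · (-0.044200)/(-0.144200) = -0.159666

-0.1597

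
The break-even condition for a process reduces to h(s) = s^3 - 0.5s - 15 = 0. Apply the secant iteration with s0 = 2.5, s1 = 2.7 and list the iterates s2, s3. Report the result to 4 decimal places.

h(2.5) = -0.625000, h(2.7) = 3.333000
s2 = 2.700000 − 3.333000·(2.700000 − 2.500000) / (3.333000 − (-0.625000)) = 2.700000 − (0.666600)/(3.958000) = 2.531582
h(2.531582) = -0.041124
s3 = 2.531582 − (-0.041124)·(2.531582 − 2.700000) / (-0.041124 − 3.333000) = 2.531582 − (0.006926)/(-3.374124) = 2.533634

2.5316, 2.5336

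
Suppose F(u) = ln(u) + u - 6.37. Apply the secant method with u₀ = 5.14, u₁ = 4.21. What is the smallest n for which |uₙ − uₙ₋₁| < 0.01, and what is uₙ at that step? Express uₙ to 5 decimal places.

F(5.14) = 0.4070531, F(4.21) = -0.7225374
u₂ = 4.2100000 − (-0.7225374)·(-0.9300000)/(-1.1295904) = 4.8048702;  |Δ| = 0.5948702
F(4.8048702) = 0.0045003
u₃ = 4.8048702 − 0.0045003·(0.5948702)/(0.7270376) = 4.8011881;  |Δ| = 0.0036822
|u₃ − u₂| = 0.0036822 < 0.01

n = 3, uₙ = 4.80119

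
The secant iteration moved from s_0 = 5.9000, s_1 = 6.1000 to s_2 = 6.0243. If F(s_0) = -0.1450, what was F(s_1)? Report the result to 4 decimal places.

0.0883

The secant line through (5.9000, -0.1450) and (6.1000, F(s_1)) crosses zero at s_2 = 6.0243.
So (5.9000, -0.1450), (6.1000, F(s_1)), (6.0243, 0) are collinear:
F(s_1) = -0.1450 · (6.1000 − 6.0243) / (5.9000 − 6.0243) = -0.1450 · (0.075700)/(-0.124300) = 0.088307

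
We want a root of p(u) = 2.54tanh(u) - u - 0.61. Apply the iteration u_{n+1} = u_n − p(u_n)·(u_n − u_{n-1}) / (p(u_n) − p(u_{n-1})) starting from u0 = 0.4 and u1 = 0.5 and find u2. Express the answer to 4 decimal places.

p(0.4) = -0.044930, p(0.5) = 0.063778
u2 = 0.500000 − 0.063778·(0.500000 − 0.400000) / (0.063778 − (-0.044930)) = 0.500000 − (0.006378)/(0.108707) = 0.441331

0.4413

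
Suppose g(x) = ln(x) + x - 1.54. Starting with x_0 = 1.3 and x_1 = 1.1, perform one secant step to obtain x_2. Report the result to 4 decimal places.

1.2878

g(1.3) = 0.022364, g(1.1) = -0.344690
x_2 = 1.100000 − (-0.344690)·(1.100000 − 1.300000) / (-0.344690 − 0.022364) = 1.100000 − (0.068938)/(-0.367054) = 1.287814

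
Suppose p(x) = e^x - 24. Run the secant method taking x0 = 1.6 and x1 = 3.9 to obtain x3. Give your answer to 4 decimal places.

p(1.6) = -19.046968, p(3.9) = 25.402449
x2 = 3.900000 − 25.402449·(3.900000 − 1.600000) / (25.402449 − (-19.046968)) = 3.900000 − (58.425633)/(44.449417) = 2.585570
p(2.585570) = -10.729145
x3 = 2.585570 − (-10.729145)·(2.585570 − 3.900000) / (-10.729145 − 25.402449) = 2.585570 − (14.102706)/(-36.131594) = 2.975885

2.9759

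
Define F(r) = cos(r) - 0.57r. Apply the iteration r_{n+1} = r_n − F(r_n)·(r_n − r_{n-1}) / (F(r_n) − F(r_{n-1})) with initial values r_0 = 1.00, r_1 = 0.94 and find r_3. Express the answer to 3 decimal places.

F(1.00) = -0.02970, F(0.94) = 0.05399
r_2 = 0.94000 − 0.05399·(0.94000 − 1.00000) / (0.05399 − (-0.02970)) = 0.94000 − (-0.00324)/(0.08369) = 0.97871
F(0.97871) = 0.00023
r_3 = 0.97871 − 0.00023·(0.97871 − 0.94000) / (0.00023 − 0.05399) = 0.97871 − (0.00001)/(-0.05376) = 0.97887

0.979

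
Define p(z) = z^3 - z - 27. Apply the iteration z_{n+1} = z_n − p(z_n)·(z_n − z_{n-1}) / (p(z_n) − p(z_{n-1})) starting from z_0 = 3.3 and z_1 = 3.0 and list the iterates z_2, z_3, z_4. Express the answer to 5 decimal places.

3.10420, 3.11132, 3.11106

p(3.3) = 5.6370000, p(3.0) = -3.0000000
z_2 = 3.0000000 − (-3.0000000)·(3.0000000 − 3.3000000) / (-3.0000000 − 5.6370000) = 3.0000000 − (0.9000000)/(-8.6370000) = 3.1042028
p(3.1042028) = -0.1918704
z_3 = 3.1042028 − (-0.1918704)·(3.1042028 − 3.0000000) / (-0.1918704 − (-3.0000000)) = 3.1042028 − (-0.0199934)/(2.8081296) = 3.1113227
p(3.1113227) = 0.0073042
z_4 = 3.1113227 − 0.0073042·(3.1113227 − 3.1042028) / (0.0073042 − (-0.1918704)) = 3.1113227 − (0.0000520)/(0.1991746) = 3.1110616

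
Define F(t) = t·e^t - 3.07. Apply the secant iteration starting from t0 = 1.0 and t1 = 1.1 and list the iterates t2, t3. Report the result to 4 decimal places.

1.0600, 1.0617

F(1.0) = -0.351718, F(1.1) = 0.234583
t2 = 1.100000 − 0.234583·(1.100000 − 1.000000) / (0.234583 − (-0.351718)) = 1.100000 − (0.023458)/(0.586301) = 1.059989
F(1.059989) = -0.010510
t3 = 1.059989 − (-0.010510)·(1.059989 − 1.100000) / (-0.010510 − 0.234583) = 1.059989 − (0.000421)/(-0.245093) = 1.061705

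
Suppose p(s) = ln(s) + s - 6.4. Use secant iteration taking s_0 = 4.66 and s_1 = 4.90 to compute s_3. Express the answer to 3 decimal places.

4.826

p(4.66) = -0.20098, p(4.90) = 0.08924
s_2 = 4.90000 − 0.08924·(4.90000 − 4.66000) / (0.08924 − (-0.20098)) = 4.90000 − (0.02142)/(0.29022) = 4.82621
p(4.82621) = 0.00027
s_3 = 4.82621 − 0.00027·(4.82621 − 4.90000) / (0.00027 − 0.08924) = 4.82621 − (-0.00002)/(-0.08897) = 4.82598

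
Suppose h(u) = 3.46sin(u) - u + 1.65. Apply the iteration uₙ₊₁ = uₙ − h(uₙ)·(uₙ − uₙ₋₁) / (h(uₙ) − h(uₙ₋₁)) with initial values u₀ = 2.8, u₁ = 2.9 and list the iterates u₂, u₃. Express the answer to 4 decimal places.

2.8021, 2.8021

h(2.8) = 0.009059, h(2.9) = -0.422197
u₂ = 2.900000 − (-0.422197)·(2.900000 − 2.800000) / (-0.422197 − 0.009059) = 2.900000 − (-0.042220)/(-0.431256) = 2.802101
h(2.802101) = 0.000108
u₃ = 2.802101 − 0.000108·(2.802101 − 2.900000) / (0.000108 − (-0.422197)) = 2.802101 − (-0.000011)/(0.422305) = 2.802126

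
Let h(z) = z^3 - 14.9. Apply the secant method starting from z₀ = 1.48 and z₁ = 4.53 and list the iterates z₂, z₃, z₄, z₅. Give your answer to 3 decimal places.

1.876, 2.131, 2.564, 2.446

h(1.48) = -11.65821, h(4.53) = 78.05968
z₂ = 4.53000 − 78.05968·(4.53000 − 1.48000) / (78.05968 − (-11.65821)) = 4.53000 − (238.08201)/(89.71789) = 1.87633
h(1.87633) = -8.29421
z₃ = 1.87633 − (-8.29421)·(1.87633 − 4.53000) / (-8.29421 − 78.05968) = 1.87633 − (22.01012)/(-86.35388) = 2.13121
h(2.13121) = -5.21994
z₄ = 2.13121 − (-5.21994)·(2.13121 − 1.87633) / (-5.21994 − (-8.29421)) = 2.13121 − (-1.33047)/(3.07427) = 2.56399
h(2.56399) = 1.95571
z₅ = 2.56399 − 1.95571·(2.56399 − 2.13121) / (1.95571 − (-5.21994)) = 2.56399 − (0.84639)/(7.17565) = 2.44603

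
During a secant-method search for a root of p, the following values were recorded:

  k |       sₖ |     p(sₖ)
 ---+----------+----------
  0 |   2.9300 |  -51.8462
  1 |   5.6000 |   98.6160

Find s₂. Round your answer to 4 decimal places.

s₂ = 5.6000 − 98.6160·(5.6000 − 2.9300) / (98.6160 − (-51.8462))
   = 5.6000 − (263.304720)/(150.462200) = 3.850027

3.8500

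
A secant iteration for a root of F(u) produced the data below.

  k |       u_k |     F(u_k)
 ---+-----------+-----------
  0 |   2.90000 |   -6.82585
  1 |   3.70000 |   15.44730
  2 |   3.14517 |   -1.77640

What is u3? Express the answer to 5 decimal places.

u3 = 3.14517 − (-1.77640)·(3.14517 − 3.70000) / (-1.77640 − 15.44730)
   = 3.14517 − (0.9856000)/(-17.2237000) = 3.2023935

3.20239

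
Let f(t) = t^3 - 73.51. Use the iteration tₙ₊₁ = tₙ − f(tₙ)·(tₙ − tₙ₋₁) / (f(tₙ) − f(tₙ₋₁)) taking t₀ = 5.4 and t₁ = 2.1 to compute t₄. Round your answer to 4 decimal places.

4.1008

f(5.4) = 83.954000, f(2.1) = -64.249000
t₂ = 2.100000 − (-64.249000)·(2.100000 − 5.400000) / (-64.249000 − 83.954000) = 2.100000 − (212.021700)/(-148.203000) = 3.530617
f(3.530617) = -29.499962
t₃ = 3.530617 − (-29.499962)·(3.530617 − 2.100000) / (-29.499962 − (-64.249000)) = 3.530617 − (-42.203141)/(34.749038) = 4.745129
f(4.745129) = 33.332525
t₄ = 4.745129 − 33.332525·(4.745129 − 3.530617) / (33.332525 − (-29.499962)) = 4.745129 − (40.482768)/(62.832487) = 4.100833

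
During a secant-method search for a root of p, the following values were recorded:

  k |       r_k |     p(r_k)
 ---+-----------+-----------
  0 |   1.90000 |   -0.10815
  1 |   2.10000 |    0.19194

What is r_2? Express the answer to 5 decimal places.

1.97208

r_2 = 2.10000 − 0.19194·(2.10000 − 1.90000) / (0.19194 − (-0.10815))
   = 2.10000 − (0.0383880)/(0.3000900) = 1.9720784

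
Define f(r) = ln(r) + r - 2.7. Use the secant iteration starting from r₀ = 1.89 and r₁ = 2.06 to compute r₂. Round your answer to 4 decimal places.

f(1.89) = -0.173423, f(2.06) = 0.082706
r₂ = 2.060000 − 0.082706·(2.060000 − 1.890000) / (0.082706 − (-0.173423)) = 2.060000 − (0.014060)/(0.256129) = 2.005106

2.0051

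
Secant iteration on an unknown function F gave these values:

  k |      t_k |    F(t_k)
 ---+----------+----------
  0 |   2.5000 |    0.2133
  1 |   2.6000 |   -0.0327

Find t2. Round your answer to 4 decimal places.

t2 = 2.6000 − (-0.0327)·(2.6000 − 2.5000) / (-0.0327 − 0.2133)
   = 2.6000 − (-0.003270)/(-0.246000) = 2.586707

2.5867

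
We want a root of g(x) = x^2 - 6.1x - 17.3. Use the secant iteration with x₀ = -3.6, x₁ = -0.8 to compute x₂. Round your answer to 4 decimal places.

-1.9219

g(-3.6) = 17.620000, g(-0.8) = -11.780000
x₂ = -0.800000 − (-11.780000)·(-0.800000 − (-3.600000)) / (-11.780000 − 17.620000) = -0.800000 − (-32.984000)/(-29.400000) = -1.921905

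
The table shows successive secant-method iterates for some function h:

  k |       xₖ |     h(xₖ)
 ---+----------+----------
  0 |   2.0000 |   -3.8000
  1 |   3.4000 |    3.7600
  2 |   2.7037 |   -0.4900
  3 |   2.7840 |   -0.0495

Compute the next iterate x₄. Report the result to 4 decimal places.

2.7930

x₄ = 2.7840 − (-0.0495)·(2.7840 − 2.7037) / (-0.0495 − (-0.4900))
   = 2.7840 − (-0.003975)/(0.440500) = 2.793023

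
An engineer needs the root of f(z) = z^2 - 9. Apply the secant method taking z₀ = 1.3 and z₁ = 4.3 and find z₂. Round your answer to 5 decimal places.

f(1.3) = -7.3100000, f(4.3) = 9.4900000
z₂ = 4.3000000 − 9.4900000·(4.3000000 − 1.3000000) / (9.4900000 − (-7.3100000)) = 4.3000000 − (28.4700000)/(16.8000000) = 2.6053571

2.60536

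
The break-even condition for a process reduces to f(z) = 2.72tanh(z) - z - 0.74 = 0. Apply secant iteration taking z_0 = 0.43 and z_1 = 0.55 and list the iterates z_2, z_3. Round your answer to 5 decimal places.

0.48832, 0.48512

f(0.43) = -0.0675260, f(0.55) = 0.0714150
z_2 = 0.5500000 − 0.0714150·(0.5500000 − 0.4300000) / (0.0714150 − (-0.0675260)) = 0.5500000 − (0.0085698)/(0.1389410) = 0.4883206
f(0.4883206) = 0.0035198
z_3 = 0.4883206 − 0.0035198·(0.4883206 − 0.5500000) / (0.0035198 − 0.0714150) = 0.4883206 − (-0.0002171)/(-0.0678952) = 0.4851230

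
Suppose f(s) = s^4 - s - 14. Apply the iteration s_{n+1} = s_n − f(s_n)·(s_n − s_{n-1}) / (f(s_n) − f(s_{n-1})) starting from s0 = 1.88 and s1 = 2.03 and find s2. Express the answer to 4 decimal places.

f(1.88) = -3.388017, f(2.03) = 0.951817
s2 = 2.030000 − 0.951817·(2.030000 − 1.880000) / (0.951817 − (-3.388017)) = 2.030000 − (0.142773)/(4.339833) = 1.997102

1.9971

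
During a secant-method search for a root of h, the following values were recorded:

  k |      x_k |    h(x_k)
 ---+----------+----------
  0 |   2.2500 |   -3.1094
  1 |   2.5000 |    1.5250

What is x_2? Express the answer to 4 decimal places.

x_2 = 2.5000 − 1.5250·(2.5000 − 2.2500) / (1.5250 − (-3.1094))
   = 2.5000 − (0.381250)/(4.634400) = 2.417735

2.4177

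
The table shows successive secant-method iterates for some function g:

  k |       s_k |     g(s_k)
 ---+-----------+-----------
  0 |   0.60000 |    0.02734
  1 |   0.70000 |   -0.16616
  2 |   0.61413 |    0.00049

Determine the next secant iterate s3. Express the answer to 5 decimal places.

s3 = 0.61413 − 0.00049·(0.61413 − 0.70000) / (0.00049 − (-0.16616))
   = 0.61413 − (-0.0000421)/(0.1666500) = 0.6143825

0.61438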